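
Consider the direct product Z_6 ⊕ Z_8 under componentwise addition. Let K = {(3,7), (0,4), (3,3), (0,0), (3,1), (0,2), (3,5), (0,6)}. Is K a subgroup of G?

|K| = 8 divides |G| = 48, consistent with Lagrange.
K contains the identity, every element's inverse is in K, and K is closed under +: it is a subgroup.
In fact K = ⟨(3,1)⟩.

Yes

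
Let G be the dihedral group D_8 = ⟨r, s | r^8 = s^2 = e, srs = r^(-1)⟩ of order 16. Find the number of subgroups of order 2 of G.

9

|G| = 16 and 2 | 16, so subgroups of order 2 are possible by Lagrange.
The subgroups of order 2 are: {e, r^2s}; {e, r^3s}; {e, r^4}; {e, r^4s}; … (9 in all).
So G has 9 subgroups of order 2.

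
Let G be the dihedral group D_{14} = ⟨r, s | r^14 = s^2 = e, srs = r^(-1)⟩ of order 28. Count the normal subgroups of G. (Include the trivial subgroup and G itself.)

7

G has 28 subgroups. Checking conjugation-invariance by order — order 1: 1/1 normal; order 2: 1/15 normal; order 4: 0/7 normal; order 7: 1/1 normal; order 14: 3/3 normal; order 28: 1/1 normal.
Total normal subgroups: 7.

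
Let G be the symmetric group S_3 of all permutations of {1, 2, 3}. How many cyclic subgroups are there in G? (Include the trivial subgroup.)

5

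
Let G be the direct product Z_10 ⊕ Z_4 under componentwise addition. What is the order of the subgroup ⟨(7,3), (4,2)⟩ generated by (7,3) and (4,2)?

|⟨(7,3)⟩| = 20 and |⟨(4,2)⟩| = 10, so |H| is a multiple of lcm(20, 10) = 20 and divides |G| = 40.
Closing under the operation: H = {(0,0), (0,2), (1,1), (1,3), (2,0), (2,2), (3,1), (3,3), (4,0), (4,2), (5,1), (5,3), (6,0), (6,2), (7,1), (7,3), (8,0), (8,2), (9,1), (9,3)}, so |H| = 20.

20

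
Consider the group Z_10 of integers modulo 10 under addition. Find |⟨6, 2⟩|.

|⟨6⟩| = 5 and |⟨2⟩| = 5, so |H| is a multiple of lcm(5, 5) = 5 and divides |G| = 10.
Closing under the operation: H = {0, 2, 4, 6, 8}, so |H| = 5.

5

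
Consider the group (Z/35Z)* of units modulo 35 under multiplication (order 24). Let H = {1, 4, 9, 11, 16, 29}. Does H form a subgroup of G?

|H| = 6 divides |G| = 24, consistent with Lagrange.
H contains the identity, every element's inverse is in H, and H is closed under ·: it is a subgroup.
In fact H = ⟨4⟩.

Yes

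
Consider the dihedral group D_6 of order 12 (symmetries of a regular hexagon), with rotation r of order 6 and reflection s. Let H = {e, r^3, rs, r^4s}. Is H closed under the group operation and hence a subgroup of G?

Yes

|H| = 4 divides |G| = 12, consistent with Lagrange.
H contains the identity, every element's inverse is in H, and H is closed under ·: it is a subgroup.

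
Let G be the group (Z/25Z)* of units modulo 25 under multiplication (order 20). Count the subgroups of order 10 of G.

1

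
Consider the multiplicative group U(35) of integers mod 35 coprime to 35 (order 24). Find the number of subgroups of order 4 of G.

3

|G| = 24 and 4 | 24, so subgroups of order 4 are possible by Lagrange.
The subgroups of order 4 are: {1, 13, 27, 29}; {1, 8, 22, 29}; {1, 6, 29, 34}.
So G has 3 subgroups of order 4.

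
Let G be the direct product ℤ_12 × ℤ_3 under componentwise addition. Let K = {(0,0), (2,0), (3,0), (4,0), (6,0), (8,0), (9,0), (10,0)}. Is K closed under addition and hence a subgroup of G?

No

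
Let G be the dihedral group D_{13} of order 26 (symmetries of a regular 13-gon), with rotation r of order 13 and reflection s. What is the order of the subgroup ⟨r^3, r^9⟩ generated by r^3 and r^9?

|⟨r^3⟩| = 13 and |⟨r^9⟩| = 13, so |H| is a multiple of lcm(13, 13) = 13 and divides |G| = 26.
Closing under the operation: H = {e, r, r^2, r^3, r^4, r^5, r^6, r^7, r^8, r^9, r^10, r^11, r^12}, so |H| = 13.

13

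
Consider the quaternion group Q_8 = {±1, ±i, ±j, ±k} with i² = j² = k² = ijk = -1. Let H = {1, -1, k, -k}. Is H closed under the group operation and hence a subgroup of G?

Yes

|H| = 4 divides |G| = 8, consistent with Lagrange.
H contains the identity, every element's inverse is in H, and H is closed under ·: it is a subgroup.
In fact H = ⟨-k⟩.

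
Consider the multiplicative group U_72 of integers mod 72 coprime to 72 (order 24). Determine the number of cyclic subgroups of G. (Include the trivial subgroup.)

A cyclic subgroup of order d is generated by each of its φ(d) elements of order d, so the cyclic subgroups of order d number (#elements of order d)/φ(d).
Cyclic subgroups by order — order 1: 1; order 2: 7; order 3: 1; order 6: 7.
Total: 16.

16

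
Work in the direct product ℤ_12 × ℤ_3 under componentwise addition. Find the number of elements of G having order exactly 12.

An element (a,b) has order lcm(ord(a), ord(b)); count pairs with lcm equal to 12.
Enumerating gives 16 such elements.

16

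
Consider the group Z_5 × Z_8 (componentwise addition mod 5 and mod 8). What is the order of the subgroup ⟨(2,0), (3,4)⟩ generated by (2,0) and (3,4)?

10

|⟨(2,0)⟩| = 5 and |⟨(3,4)⟩| = 10, so |H| is a multiple of lcm(5, 10) = 10 and divides |G| = 40.
Closing under the operation: H = {(0,0), (0,4), (1,0), (1,4), (2,0), (2,4), (3,0), (3,4), (4,0), (4,4)}, so |H| = 10.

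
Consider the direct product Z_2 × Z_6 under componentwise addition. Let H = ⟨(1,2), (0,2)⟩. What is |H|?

6

|⟨(1,2)⟩| = 6 and |⟨(0,2)⟩| = 3, so |H| is a multiple of lcm(6, 3) = 6 and divides |G| = 12.
Closing under the operation: H = {(0,0), (0,2), (0,4), (1,0), (1,2), (1,4)}, so |H| = 6.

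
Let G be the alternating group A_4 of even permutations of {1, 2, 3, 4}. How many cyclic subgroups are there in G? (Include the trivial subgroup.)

8

Each element a generates a cyclic subgroup ⟨a⟩; distinct elements may generate the same one (a cyclic group of order d has φ(d) generators).
Cyclic subgroups by order — order 1: 1; order 2: 3; order 3: 4.
Total: 8.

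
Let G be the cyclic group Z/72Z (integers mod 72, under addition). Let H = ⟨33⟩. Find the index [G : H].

3

|⟨33⟩| = 24 and |G| = 72.
By Lagrange, [G : H] = |G|/|H| = 72/24 = 3.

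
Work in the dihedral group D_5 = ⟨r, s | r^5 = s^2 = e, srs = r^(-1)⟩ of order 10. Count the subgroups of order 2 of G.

|G| = 10 and 2 | 10, so subgroups of order 2 are possible by Lagrange.
The subgroups of order 2 are: {e, r^2s}; {e, r^3s}; {e, r^4s}; {e, rs}; … (5 in all).
So G has 5 subgroups of order 2.

5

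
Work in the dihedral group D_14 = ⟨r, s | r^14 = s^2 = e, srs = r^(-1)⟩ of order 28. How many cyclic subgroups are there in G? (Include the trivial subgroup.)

18

A cyclic subgroup of order d is generated by each of its φ(d) elements of order d, so the cyclic subgroups of order d number (#elements of order d)/φ(d).
Cyclic subgroups by order — order 1: 1; order 2: 15; order 7: 1; order 14: 1.
Total: 18.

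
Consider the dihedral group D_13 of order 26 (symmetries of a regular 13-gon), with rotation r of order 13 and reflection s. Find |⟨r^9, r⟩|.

|⟨r^9⟩| = 13 and |⟨r⟩| = 13, so |H| is a multiple of lcm(13, 13) = 13 and divides |G| = 26.
Closing under the operation: H = {e, r, r^2, r^3, r^4, r^5, r^6, r^7, r^8, r^9, r^10, r^11, r^12}, so |H| = 13.

13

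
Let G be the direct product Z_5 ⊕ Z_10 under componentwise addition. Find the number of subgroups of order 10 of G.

6

|G| = 50 and 10 | 50, so subgroups of order 10 are possible by Lagrange.
The subgroups of order 10 are: {(0,0), (0,1), (0,2), (0,3), (0,4), (0,5), (0,6), (0,7), (0,8), (0,9)}; {(0,0), (0,5), (1,0), (1,5), (2,0), (2,5), (3,0), (3,5), (4,0), (4,5)}; {(0,0), (0,5), (1,1), (1,6), (2,2), (2,7), (3,3), (3,8), (4,4), (4,9)}; {(0,0), (0,5), (1,2), (1,7), (2,4), (2,9), (3,1), (3,6), (4,3), (4,8)}; … (6 in all).
So G has 6 subgroups of order 10.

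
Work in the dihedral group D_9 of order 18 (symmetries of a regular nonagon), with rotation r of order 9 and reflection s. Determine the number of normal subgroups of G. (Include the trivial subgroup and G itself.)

G has 16 subgroups. Checking conjugation-invariance by order — order 1: 1/1 normal; order 2: 0/9 normal; order 3: 1/1 normal; order 6: 0/3 normal; order 9: 1/1 normal; order 18: 1/1 normal.
Total normal subgroups: 4.

4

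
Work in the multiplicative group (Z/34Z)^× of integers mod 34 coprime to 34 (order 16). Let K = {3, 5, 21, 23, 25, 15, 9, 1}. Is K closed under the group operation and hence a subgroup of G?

No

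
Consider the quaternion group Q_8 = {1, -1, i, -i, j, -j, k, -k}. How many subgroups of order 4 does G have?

|G| = 8 and 4 | 8, so subgroups of order 4 are possible by Lagrange.
The subgroups of order 4 are: {1, -1, i, -i}; {1, -1, j, -j}; {1, -1, k, -k}.
So G has 3 subgroups of order 4.

3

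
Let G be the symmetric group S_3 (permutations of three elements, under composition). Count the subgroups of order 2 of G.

3

|G| = 6 and 2 | 6, so subgroups of order 2 are possible by Lagrange.
The subgroups of order 2 are: {e, (1 2)}; {e, (1 3)}; {e, (2 3)}.
So G has 3 subgroups of order 2.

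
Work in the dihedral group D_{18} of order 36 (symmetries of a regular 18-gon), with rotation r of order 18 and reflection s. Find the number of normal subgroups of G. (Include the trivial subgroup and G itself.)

G has 45 subgroups. Checking conjugation-invariance by order — order 1: 1/1 normal; order 2: 1/19 normal; order 3: 1/1 normal; order 4: 0/9 normal; order 6: 1/7 normal; order 9: 1/1 normal; order 12: 0/3 normal; order 18: 3/3 normal; order 36: 1/1 normal.
Total normal subgroups: 9.

9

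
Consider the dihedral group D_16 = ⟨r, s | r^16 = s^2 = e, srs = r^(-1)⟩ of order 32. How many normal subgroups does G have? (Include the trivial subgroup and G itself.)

G has 36 subgroups. Checking conjugation-invariance by order — order 1: 1/1 normal; order 2: 1/17 normal; order 4: 1/9 normal; order 8: 1/5 normal; order 16: 3/3 normal; order 32: 1/1 normal.
Total normal subgroups: 8.

8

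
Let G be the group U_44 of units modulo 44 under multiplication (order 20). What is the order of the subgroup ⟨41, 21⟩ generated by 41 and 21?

10

|⟨41⟩| = 10 and |⟨21⟩| = 2, so |H| is a multiple of lcm(10, 2) = 10 and divides |G| = 20.
Closing under the operation: H = {1, 5, 9, 13, 17, 21, 25, 29, 37, 41}, so |H| = 10.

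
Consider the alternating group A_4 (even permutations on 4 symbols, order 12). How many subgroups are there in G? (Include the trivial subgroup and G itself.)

|G| = 12, so by Lagrange every subgroup order divides 12. Divisors: 1, 2, 3, 4, 6, 12.
Subgroups by order — order 1: 1; order 2: 3; order 3: 4; order 4: 1; order 6: 0; order 12: 1.
Total: 1 + 3 + 4 + 1 + 0 + 1 = 10.

10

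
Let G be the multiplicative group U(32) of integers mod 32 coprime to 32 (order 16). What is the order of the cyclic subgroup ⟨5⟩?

8

Compute successive powers of 5 mod 32: 5, 25, 29, 17, 21, 9, 13, 1; 5^8 ≡ 1 (mod 32).
So |⟨5⟩| = 8.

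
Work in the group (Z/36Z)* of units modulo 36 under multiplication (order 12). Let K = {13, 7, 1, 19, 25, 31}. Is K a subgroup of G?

Yes

|K| = 6 divides |G| = 12, consistent with Lagrange.
K contains the identity, every element's inverse is in K, and K is closed under ·: it is a subgroup.
In fact K = ⟨7⟩.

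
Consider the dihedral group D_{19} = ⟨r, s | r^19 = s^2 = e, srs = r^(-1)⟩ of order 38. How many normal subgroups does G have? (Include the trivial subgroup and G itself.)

3

G has 22 subgroups. Checking conjugation-invariance by order — order 1: 1/1 normal; order 2: 0/19 normal; order 19: 1/1 normal; order 38: 1/1 normal.
Total normal subgroups: 3.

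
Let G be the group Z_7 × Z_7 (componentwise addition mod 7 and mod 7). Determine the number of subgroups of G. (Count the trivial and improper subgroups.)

10

|G| = 49, so by Lagrange every subgroup order divides 49. Divisors: 1, 7, 49.
Subgroups by order — order 1: 1; order 7: 8; order 49: 1.
Total: 1 + 8 + 1 = 10.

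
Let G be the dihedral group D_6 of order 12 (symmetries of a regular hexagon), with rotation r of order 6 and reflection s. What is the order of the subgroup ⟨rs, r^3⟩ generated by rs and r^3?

|⟨rs⟩| = 2 and |⟨r^3⟩| = 2, so |H| is a multiple of lcm(2, 2) = 2 and divides |G| = 12.
Closing under the operation: H = {e, r^3, rs, r^4s}, so |H| = 4.

4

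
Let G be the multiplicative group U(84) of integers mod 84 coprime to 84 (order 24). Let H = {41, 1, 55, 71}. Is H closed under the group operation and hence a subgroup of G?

Yes

|H| = 4 divides |G| = 24, consistent with Lagrange.
H contains the identity, every element's inverse is in H, and H is closed under ·: it is a subgroup.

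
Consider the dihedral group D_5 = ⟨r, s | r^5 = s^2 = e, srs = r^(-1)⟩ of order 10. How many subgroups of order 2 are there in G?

5

|G| = 10 and 2 | 10, so subgroups of order 2 are possible by Lagrange.
The subgroups of order 2 are: {e, r^2s}; {e, r^3s}; {e, r^4s}; {e, rs}; … (5 in all).
So G has 5 subgroups of order 2.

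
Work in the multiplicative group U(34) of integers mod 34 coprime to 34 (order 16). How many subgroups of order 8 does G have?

|G| = 16 and 8 | 16, so subgroups of order 8 are possible by Lagrange.
The subgroups of order 8 are: {1, 9, 13, 15, 19, 21, 25, 33}.
So G has 1 subgroup of order 8.

1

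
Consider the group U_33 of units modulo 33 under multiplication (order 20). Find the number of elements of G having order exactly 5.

The elements of order 5 are: 4, 16, 25, 31.
That's 4.

4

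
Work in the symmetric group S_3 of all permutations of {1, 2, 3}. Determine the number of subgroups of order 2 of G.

3

|G| = 6 and 2 | 6, so subgroups of order 2 are possible by Lagrange.
The subgroups of order 2 are: {e, (1 2)}; {e, (1 3)}; {e, (2 3)}.
So G has 3 subgroups of order 2.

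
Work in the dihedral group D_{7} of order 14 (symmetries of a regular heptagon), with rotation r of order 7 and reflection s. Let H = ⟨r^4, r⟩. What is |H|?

7

|⟨r^4⟩| = 7 and |⟨r⟩| = 7, so |H| is a multiple of lcm(7, 7) = 7 and divides |G| = 14.
Closing under the operation: H = {e, r, r^2, r^3, r^4, r^5, r^6}, so |H| = 7.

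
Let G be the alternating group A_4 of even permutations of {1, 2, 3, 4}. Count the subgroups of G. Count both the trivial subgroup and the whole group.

|G| = 12, so by Lagrange every subgroup order divides 12. Divisors: 1, 2, 3, 4, 6, 12.
Subgroups by order — order 1: 1; order 2: 3; order 3: 4; order 4: 1; order 6: 0; order 12: 1.
Total: 1 + 3 + 4 + 1 + 0 + 1 = 10.

10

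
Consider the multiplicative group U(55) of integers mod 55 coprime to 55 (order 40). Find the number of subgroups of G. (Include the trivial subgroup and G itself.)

16

|G| = 40, so by Lagrange every subgroup order divides 40. Divisors: 1, 2, 4, 5, 8, 10, 20, 40.
Subgroups by order — order 1: 1; order 2: 3; order 4: 3; order 5: 1; order 8: 1; order 10: 3; order 20: 3; order 40: 1.
Total: 1 + 3 + 3 + 1 + 1 + 3 + 3 + 1 = 16.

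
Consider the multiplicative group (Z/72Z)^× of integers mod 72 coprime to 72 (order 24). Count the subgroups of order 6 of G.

|G| = 24 and 6 | 24, so subgroups of order 6 are possible by Lagrange.
The subgroups of order 6 are: {1, 11, 25, 35, 49, 59}; {1, 13, 25, 37, 49, 61}; {1, 17, 25, 41, 49, 65}; {1, 19, 25, 43, 49, 67}; … (7 in all).
So G has 7 subgroups of order 6.

7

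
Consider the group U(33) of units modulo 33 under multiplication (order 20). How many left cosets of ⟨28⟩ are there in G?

|⟨28⟩| = 10 and |G| = 20.
By Lagrange, [G : H] = |G|/|H| = 20/10 = 2.

2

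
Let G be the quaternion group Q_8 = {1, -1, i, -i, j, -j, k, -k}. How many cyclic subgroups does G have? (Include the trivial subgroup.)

Each element a generates a cyclic subgroup ⟨a⟩; distinct elements may generate the same one (a cyclic group of order d has φ(d) generators).
Cyclic subgroups by order — order 1: 1; order 2: 1; order 4: 3.
Total: 5.

5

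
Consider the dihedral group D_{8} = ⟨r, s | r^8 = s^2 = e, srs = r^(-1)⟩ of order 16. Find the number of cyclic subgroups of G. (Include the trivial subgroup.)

Group the elements of G by the cyclic subgroup they generate; each cyclic subgroup of order d accounts for φ(d) elements.
Cyclic subgroups by order — order 1: 1; order 2: 9; order 4: 1; order 8: 1.
Total: 12.

12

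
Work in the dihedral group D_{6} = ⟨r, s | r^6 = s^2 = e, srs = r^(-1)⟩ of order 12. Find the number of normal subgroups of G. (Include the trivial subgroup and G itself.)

7

G has 16 subgroups. Checking conjugation-invariance by order — order 1: 1/1 normal; order 2: 1/7 normal; order 3: 1/1 normal; order 4: 0/3 normal; order 6: 3/3 normal; order 12: 1/1 normal.
Total normal subgroups: 7.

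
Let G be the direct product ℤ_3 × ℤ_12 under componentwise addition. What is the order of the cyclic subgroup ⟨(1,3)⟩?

The order of (1,3) in Z_3 × Z_12 is lcm(ord(1) in Z_3, ord(3) in Z_12).
ord(1) = 3 and ord(3) = 4, so |⟨(1,3)⟩| = lcm(3, 4) = 12.

12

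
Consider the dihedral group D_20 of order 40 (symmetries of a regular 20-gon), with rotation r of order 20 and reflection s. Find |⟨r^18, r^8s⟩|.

|⟨r^18⟩| = 10 and |⟨r^8s⟩| = 2, so |H| is a multiple of lcm(10, 2) = 10 and divides |G| = 40.
Closing under the operation: H = {e, r^2, r^4, r^6, r^8, r^10, r^12, r^14, r^16, r^18, s, r^2s, r^4s, r^6s, r^8s, r^10s, r^12s, r^14s, r^16s, r^18s}, so |H| = 20.

20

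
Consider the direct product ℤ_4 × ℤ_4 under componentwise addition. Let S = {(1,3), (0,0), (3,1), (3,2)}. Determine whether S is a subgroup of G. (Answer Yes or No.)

No

(3,2) ∈ S but its inverse (1,2) ∉ S, so S is not a subgroup.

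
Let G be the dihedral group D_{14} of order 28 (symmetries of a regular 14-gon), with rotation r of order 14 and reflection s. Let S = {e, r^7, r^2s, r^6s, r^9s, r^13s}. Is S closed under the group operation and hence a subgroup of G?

No

|S| = 6 does not divide |G| = 28, so by Lagrange S is not a subgroup.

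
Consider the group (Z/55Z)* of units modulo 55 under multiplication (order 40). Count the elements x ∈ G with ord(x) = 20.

Enumerating element orders in G gives 16 elements of order 20.

16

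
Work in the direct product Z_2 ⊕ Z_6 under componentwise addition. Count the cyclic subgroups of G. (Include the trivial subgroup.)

A cyclic subgroup of order d is generated by each of its φ(d) elements of order d, so the cyclic subgroups of order d number (#elements of order d)/φ(d).
Cyclic subgroups by order — order 1: 1; order 2: 3; order 3: 1; order 6: 3.
Total: 8.

8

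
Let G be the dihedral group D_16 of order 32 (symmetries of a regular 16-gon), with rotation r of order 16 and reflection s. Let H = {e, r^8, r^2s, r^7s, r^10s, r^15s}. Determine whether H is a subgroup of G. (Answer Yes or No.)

|H| = 6 does not divide |G| = 32, so by Lagrange H is not a subgroup.

No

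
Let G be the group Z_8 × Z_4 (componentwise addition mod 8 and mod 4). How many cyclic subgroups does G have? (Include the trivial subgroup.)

Group the elements of G by the cyclic subgroup they generate; each cyclic subgroup of order d accounts for φ(d) elements.
Cyclic subgroups by order — order 1: 1; order 2: 3; order 4: 6; order 8: 4.
Total: 14.

14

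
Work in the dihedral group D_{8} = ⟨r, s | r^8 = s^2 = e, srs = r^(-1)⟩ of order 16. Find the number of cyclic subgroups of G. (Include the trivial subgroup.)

12

Each element a generates a cyclic subgroup ⟨a⟩; distinct elements may generate the same one (a cyclic group of order d has φ(d) generators).
Cyclic subgroups by order — order 1: 1; order 2: 9; order 4: 1; order 8: 1.
Total: 12.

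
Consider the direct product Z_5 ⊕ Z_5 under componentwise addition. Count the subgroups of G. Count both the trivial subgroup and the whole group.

8

|G| = 25, so by Lagrange every subgroup order divides 25. Divisors: 1, 5, 25.
Subgroups by order — order 1: 1; order 5: 6; order 25: 1.
Total: 1 + 6 + 1 = 8.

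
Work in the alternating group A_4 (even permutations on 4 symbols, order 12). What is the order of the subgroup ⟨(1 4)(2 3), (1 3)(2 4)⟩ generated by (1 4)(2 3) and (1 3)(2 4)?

4

|⟨(1 4)(2 3)⟩| = 2 and |⟨(1 3)(2 4)⟩| = 2, so |H| is a multiple of lcm(2, 2) = 2 and divides |G| = 12.
Closing under the operation: H = {e, (1 2)(3 4), (1 3)(2 4), (1 4)(2 3)}, so |H| = 4.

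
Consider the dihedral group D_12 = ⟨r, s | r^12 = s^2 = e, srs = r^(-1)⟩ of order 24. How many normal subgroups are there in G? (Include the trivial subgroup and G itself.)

9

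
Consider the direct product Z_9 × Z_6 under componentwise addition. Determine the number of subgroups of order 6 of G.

|G| = 54 and 6 | 54, so subgroups of order 6 are possible by Lagrange.
The subgroups of order 6 are: {(0,0), (0,1), (0,2), (0,3), (0,4), (0,5)}; {(0,0), (0,3), (3,0), (3,3), (6,0), (6,3)}; {(0,0), (0,3), (3,1), (3,4), (6,2), (6,5)}; {(0,0), (0,3), (3,2), (3,5), (6,1), (6,4)}.
So G has 4 subgroups of order 6.

4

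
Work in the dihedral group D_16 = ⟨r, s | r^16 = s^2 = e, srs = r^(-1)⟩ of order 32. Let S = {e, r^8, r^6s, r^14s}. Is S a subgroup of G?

Yes

|S| = 4 divides |G| = 32, consistent with Lagrange.
S contains the identity, every element's inverse is in S, and S is closed under ·: it is a subgroup.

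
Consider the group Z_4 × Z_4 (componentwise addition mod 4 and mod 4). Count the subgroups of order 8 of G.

|G| = 16 and 8 | 16, so subgroups of order 8 are possible by Lagrange.
The subgroups of order 8 are: {(0,0), (0,1), (0,2), (0,3), (2,0), (2,1), (2,2), (2,3)}; {(0,0), (0,2), (1,0), (1,2), (2,0), (2,2), (3,0), (3,2)}; {(0,0), (0,2), (1,1), (1,3), (2,0), (2,2), (3,1), (3,3)}.
So G has 3 subgroups of order 8.

3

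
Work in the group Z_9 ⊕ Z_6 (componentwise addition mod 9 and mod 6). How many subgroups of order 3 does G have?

|G| = 54 and 3 | 54, so subgroups of order 3 are possible by Lagrange.
The subgroups of order 3 are: {(0,0), (0,2), (0,4)}; {(0,0), (3,0), (6,0)}; {(0,0), (3,2), (6,4)}; {(0,0), (3,4), (6,2)}.
So G has 4 subgroups of order 3.

4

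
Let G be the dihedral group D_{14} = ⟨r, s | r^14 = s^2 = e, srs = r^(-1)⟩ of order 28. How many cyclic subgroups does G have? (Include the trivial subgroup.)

A cyclic subgroup of order d is generated by each of its φ(d) elements of order d, so the cyclic subgroups of order d number (#elements of order d)/φ(d).
Cyclic subgroups by order — order 1: 1; order 2: 15; order 7: 1; order 14: 1.
Total: 18.

18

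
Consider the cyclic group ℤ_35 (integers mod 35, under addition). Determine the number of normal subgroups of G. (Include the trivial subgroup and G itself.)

G is abelian, so every subgroup is normal.
G has 4 subgroups in total, hence 4 normal subgroups.

4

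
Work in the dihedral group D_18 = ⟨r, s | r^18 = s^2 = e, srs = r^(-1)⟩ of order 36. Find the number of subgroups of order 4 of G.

|G| = 36 and 4 | 36, so subgroups of order 4 are possible by Lagrange.
The subgroups of order 4 are: {e, r^9, rs, r^10s}; {e, r^9, r^2s, r^11s}; {e, r^9, r^3s, r^12s}; {e, r^9, r^4s, r^13s}; … (9 in all).
So G has 9 subgroups of order 4.

9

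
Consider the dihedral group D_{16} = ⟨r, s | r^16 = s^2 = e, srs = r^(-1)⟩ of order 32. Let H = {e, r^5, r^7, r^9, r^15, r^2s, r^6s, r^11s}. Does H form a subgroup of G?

r^15 ∈ H but its inverse r ∉ H, so H is not a subgroup.

No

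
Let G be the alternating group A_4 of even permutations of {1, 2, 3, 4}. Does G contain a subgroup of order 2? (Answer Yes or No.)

Yes

2 | 12. A subgroup of order 2 is {e, (1 2)(3 4)}.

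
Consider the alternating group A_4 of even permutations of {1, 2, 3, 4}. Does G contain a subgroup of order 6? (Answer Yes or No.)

6 | 12, so Lagrange does not rule it out; but checking all subgroups of G, none has order 6.
(A_4 is the standard example that the converse of Lagrange fails.)

No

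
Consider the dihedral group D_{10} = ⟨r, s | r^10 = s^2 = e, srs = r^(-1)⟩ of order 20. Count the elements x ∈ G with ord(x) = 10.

The elements of order 10 are: r, r^3, r^7, r^9.
That's 4.

4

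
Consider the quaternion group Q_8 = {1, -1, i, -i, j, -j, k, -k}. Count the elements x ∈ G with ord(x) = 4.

6

The elements of order 4 are: i, -i, j, -j, k, -k.
That's 6.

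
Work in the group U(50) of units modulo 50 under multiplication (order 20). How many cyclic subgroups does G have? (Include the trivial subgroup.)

A cyclic subgroup of order d is generated by each of its φ(d) elements of order d, so the cyclic subgroups of order d number (#elements of order d)/φ(d).
Cyclic subgroups by order — order 1: 1; order 2: 1; order 4: 1; order 5: 1; order 10: 1; order 20: 1.
Total: 6.

6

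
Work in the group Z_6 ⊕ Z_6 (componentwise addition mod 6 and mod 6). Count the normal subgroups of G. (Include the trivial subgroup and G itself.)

30

G is abelian, so every subgroup is normal.
G has 30 subgroups in total, hence 30 normal subgroups.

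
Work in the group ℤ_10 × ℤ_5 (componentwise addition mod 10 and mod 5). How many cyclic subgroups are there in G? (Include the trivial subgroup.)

Each element a generates a cyclic subgroup ⟨a⟩; distinct elements may generate the same one (a cyclic group of order d has φ(d) generators).
Cyclic subgroups by order — order 1: 1; order 2: 1; order 5: 6; order 10: 6.
Total: 14.

14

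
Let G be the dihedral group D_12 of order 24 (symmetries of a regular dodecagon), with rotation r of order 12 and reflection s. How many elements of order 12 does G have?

The elements of order 12 are: r, r^5, r^7, r^11.
That's 4.

4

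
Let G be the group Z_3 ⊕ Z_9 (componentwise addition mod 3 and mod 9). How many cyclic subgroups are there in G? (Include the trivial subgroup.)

A cyclic subgroup of order d is generated by each of its φ(d) elements of order d, so the cyclic subgroups of order d number (#elements of order d)/φ(d).
Cyclic subgroups by order — order 1: 1; order 3: 4; order 9: 3.
Total: 8.

8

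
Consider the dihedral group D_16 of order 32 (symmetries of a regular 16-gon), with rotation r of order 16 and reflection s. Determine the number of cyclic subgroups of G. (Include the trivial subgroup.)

21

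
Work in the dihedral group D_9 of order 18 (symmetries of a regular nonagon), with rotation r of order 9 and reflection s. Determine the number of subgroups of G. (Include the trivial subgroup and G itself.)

|G| = 18, so by Lagrange every subgroup order divides 18. Divisors: 1, 2, 3, 6, 9, 18.
Subgroups by order — order 1: 1; order 2: 9; order 3: 1; order 6: 3; order 9: 1; order 18: 1.
Total: 1 + 9 + 1 + 3 + 1 + 1 = 16.

16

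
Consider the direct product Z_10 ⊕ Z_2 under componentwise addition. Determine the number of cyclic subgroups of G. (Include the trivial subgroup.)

8

A cyclic subgroup of order d is generated by each of its φ(d) elements of order d, so the cyclic subgroups of order d number (#elements of order d)/φ(d).
Cyclic subgroups by order — order 1: 1; order 2: 3; order 5: 1; order 10: 3.
Total: 8.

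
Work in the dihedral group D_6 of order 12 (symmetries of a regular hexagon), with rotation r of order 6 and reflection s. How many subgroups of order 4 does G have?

|G| = 12 and 4 | 12, so subgroups of order 4 are possible by Lagrange.
The subgroups of order 4 are: {e, r^3, r^2s, r^5s}; {e, r^3, s, r^3s}; {e, r^3, rs, r^4s}.
So G has 3 subgroups of order 4.

3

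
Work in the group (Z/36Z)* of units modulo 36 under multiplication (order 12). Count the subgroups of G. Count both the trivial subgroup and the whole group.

10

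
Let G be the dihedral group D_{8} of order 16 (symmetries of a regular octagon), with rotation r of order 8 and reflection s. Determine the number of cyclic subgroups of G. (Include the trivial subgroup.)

12

Each element a generates a cyclic subgroup ⟨a⟩; distinct elements may generate the same one (a cyclic group of order d has φ(d) generators).
Cyclic subgroups by order — order 1: 1; order 2: 9; order 4: 1; order 8: 1.
Total: 12.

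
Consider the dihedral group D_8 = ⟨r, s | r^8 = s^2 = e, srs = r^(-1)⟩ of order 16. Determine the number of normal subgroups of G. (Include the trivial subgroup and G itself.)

G has 19 subgroups. Checking conjugation-invariance by order — order 1: 1/1 normal; order 2: 1/9 normal; order 4: 1/5 normal; order 8: 3/3 normal; order 16: 1/1 normal.
Total normal subgroups: 7.

7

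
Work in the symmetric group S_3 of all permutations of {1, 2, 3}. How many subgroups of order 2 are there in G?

3

|G| = 6 and 2 | 6, so subgroups of order 2 are possible by Lagrange.
The subgroups of order 2 are: {e, (1 2)}; {e, (1 3)}; {e, (2 3)}.
So G has 3 subgroups of order 2.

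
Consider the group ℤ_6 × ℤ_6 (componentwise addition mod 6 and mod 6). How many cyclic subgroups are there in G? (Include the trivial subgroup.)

A cyclic subgroup of order d is generated by each of its φ(d) elements of order d, so the cyclic subgroups of order d number (#elements of order d)/φ(d).
Cyclic subgroups by order — order 1: 1; order 2: 3; order 3: 4; order 6: 12.
Total: 20.

20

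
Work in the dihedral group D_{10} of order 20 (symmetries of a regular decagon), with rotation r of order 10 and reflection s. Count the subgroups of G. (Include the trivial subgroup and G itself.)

|G| = 20, so by Lagrange every subgroup order divides 20. Divisors: 1, 2, 4, 5, 10, 20.
Subgroups by order — order 1: 1; order 2: 11; order 4: 5; order 5: 1; order 10: 3; order 20: 1.
Total: 1 + 11 + 5 + 1 + 3 + 1 = 22.

22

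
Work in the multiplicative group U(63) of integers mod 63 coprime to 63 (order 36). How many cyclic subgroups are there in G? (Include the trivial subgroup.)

A cyclic subgroup of order d is generated by each of its φ(d) elements of order d, so the cyclic subgroups of order d number (#elements of order d)/φ(d).
Cyclic subgroups by order — order 1: 1; order 2: 3; order 3: 4; order 6: 12.
Total: 20.

20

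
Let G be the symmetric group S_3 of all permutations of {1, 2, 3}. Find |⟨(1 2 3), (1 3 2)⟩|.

3

|⟨(1 2 3)⟩| = 3 and |⟨(1 3 2)⟩| = 3, so |H| is a multiple of lcm(3, 3) = 3 and divides |G| = 6.
Closing under the operation: H = {e, (1 2 3), (1 3 2)}, so |H| = 3.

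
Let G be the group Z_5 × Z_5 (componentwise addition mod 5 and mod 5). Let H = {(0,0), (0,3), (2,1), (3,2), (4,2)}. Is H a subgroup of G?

(2,1) ∈ H but its inverse (3,4) ∉ H, so H is not a subgroup.

No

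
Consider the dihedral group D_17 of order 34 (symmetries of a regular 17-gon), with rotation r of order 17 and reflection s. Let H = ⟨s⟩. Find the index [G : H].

|⟨s⟩| = 2 and |G| = 34.
By Lagrange, [G : H] = |G|/|H| = 34/2 = 17.

17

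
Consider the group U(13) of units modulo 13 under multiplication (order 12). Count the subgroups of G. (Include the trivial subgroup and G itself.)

|G| = 12, so by Lagrange every subgroup order divides 12. Divisors: 1, 2, 3, 4, 6, 12.
Subgroups by order — order 1: 1; order 2: 1; order 3: 1; order 4: 1; order 6: 1; order 12: 1.
Total: 1 + 1 + 1 + 1 + 1 + 1 = 6.

6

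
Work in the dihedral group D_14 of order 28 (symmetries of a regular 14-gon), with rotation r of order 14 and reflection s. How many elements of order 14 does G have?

6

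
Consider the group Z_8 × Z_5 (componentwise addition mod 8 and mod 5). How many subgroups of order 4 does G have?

1

|G| = 40 and 4 | 40, so subgroups of order 4 are possible by Lagrange.
The subgroups of order 4 are: {(0,0), (2,0), (4,0), (6,0)}.
So G has 1 subgroup of order 4.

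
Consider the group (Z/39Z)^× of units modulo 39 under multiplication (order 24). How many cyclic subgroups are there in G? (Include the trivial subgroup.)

12

A cyclic subgroup of order d is generated by each of its φ(d) elements of order d, so the cyclic subgroups of order d number (#elements of order d)/φ(d).
Cyclic subgroups by order — order 1: 1; order 2: 3; order 3: 1; order 4: 2; order 6: 3; order 12: 2.
Total: 12.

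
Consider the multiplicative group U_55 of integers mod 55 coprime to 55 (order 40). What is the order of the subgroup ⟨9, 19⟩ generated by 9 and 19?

20

|⟨9⟩| = 10 and |⟨19⟩| = 10, so |H| is a multiple of lcm(10, 10) = 10 and divides |G| = 40.
Closing under the operation: H = {1, 4, 6, 9, 14, 16, 19, 21, 24, 26, 29, 31, 34, 36, 39, 41, 46, 49, 51, 54}, so |H| = 20.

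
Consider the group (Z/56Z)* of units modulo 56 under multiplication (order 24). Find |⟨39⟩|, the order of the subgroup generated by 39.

6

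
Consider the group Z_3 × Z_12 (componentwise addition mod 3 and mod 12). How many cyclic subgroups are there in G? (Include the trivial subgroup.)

15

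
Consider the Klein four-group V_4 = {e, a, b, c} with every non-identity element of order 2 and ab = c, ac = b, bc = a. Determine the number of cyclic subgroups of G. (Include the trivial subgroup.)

Each element a generates a cyclic subgroup ⟨a⟩; distinct elements may generate the same one (a cyclic group of order d has φ(d) generators).
Cyclic subgroups by order — order 1: 1; order 2: 3.
Total: 4.

4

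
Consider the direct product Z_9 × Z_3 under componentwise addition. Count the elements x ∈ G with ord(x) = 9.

An element (a,b) has order lcm(ord(a), ord(b)); count pairs with lcm equal to 9.
Enumerating gives 18 such elements.

18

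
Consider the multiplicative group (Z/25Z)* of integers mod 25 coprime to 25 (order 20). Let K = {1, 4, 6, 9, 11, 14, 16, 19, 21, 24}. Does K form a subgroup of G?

|K| = 10 divides |G| = 20, consistent with Lagrange.
K contains the identity, every element's inverse is in K, and K is closed under ·: it is a subgroup.
In fact K = ⟨4⟩.

Yes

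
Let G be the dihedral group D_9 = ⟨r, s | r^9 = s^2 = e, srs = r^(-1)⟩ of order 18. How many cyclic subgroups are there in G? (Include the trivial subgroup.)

Group the elements of G by the cyclic subgroup they generate; each cyclic subgroup of order d accounts for φ(d) elements.
Cyclic subgroups by order — order 1: 1; order 2: 9; order 3: 1; order 9: 1.
Total: 12.

12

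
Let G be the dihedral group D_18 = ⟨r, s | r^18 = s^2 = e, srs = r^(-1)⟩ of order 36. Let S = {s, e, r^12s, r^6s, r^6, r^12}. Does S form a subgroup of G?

|S| = 6 divides |G| = 36, consistent with Lagrange.
S contains the identity, every element's inverse is in S, and S is closed under ·: it is a subgroup.

Yes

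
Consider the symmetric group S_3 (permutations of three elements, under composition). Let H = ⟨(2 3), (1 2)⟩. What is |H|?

|⟨(2 3)⟩| = 2 and |⟨(1 2)⟩| = 2, so |H| is a multiple of lcm(2, 2) = 2 and divides |G| = 6.
Closing {(2 3), (1 2)} under the group operation gives all of G, so |H| = 6.

6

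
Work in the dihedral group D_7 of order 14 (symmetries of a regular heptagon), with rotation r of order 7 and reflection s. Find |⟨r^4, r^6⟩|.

|⟨r^4⟩| = 7 and |⟨r^6⟩| = 7, so |H| is a multiple of lcm(7, 7) = 7 and divides |G| = 14.
Closing under the operation: H = {e, r, r^2, r^3, r^4, r^5, r^6}, so |H| = 7.

7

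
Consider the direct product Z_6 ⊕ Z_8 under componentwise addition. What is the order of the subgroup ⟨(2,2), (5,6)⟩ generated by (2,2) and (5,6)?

|⟨(2,2)⟩| = 12 and |⟨(5,6)⟩| = 12, so |H| is a multiple of lcm(12, 12) = 12 and divides |G| = 48.
Closing under the operation: H = {(0,0), (0,2), (0,4), (0,6), (1,0), (1,2), (1,4), (1,6), (2,0), (2,2), (2,4), (2,6), (3,0), (3,2), (3,4), (3,6), (4,0), (4,2), (4,4), (4,6), (5,0), (5,2), (5,4), (5,6)}, so |H| = 24.

24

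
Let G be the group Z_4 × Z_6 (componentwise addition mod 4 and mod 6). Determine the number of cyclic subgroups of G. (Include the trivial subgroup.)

Group the elements of G by the cyclic subgroup they generate; each cyclic subgroup of order d accounts for φ(d) elements.
Cyclic subgroups by order — order 1: 1; order 2: 3; order 3: 1; order 4: 2; order 6: 3; order 12: 2.
Total: 12.

12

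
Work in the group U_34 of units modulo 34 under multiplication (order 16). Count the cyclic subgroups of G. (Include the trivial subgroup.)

5

Each element a generates a cyclic subgroup ⟨a⟩; distinct elements may generate the same one (a cyclic group of order d has φ(d) generators).
Cyclic subgroups by order — order 1: 1; order 2: 1; order 4: 1; order 8: 1; order 16: 1.
Total: 5.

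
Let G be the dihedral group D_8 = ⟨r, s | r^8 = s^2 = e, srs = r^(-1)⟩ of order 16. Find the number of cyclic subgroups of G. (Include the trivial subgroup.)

12

Group the elements of G by the cyclic subgroup they generate; each cyclic subgroup of order d accounts for φ(d) elements.
Cyclic subgroups by order — order 1: 1; order 2: 9; order 4: 1; order 8: 1.
Total: 12.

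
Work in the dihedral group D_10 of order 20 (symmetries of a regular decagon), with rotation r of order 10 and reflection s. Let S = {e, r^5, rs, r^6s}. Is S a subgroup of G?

Yes

|S| = 4 divides |G| = 20, consistent with Lagrange.
S contains the identity, every element's inverse is in S, and S is closed under ·: it is a subgroup.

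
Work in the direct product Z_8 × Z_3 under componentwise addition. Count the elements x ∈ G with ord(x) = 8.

4

An element (a,b) has order lcm(ord(a), ord(b)); count pairs with lcm equal to 8.
Enumerating gives 4 such elements.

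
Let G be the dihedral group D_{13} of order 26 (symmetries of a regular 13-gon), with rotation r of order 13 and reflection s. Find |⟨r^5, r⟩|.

13

|⟨r^5⟩| = 13 and |⟨r⟩| = 13, so |H| is a multiple of lcm(13, 13) = 13 and divides |G| = 26.
Closing under the operation: H = {e, r, r^2, r^3, r^4, r^5, r^6, r^7, r^8, r^9, r^10, r^11, r^12}, so |H| = 13.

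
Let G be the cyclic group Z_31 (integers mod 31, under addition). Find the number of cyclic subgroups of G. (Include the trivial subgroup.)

2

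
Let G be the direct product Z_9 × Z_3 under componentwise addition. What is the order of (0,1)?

The order of (0,1) in Z_9 × Z_3 is lcm(ord(0) in Z_9, ord(1) in Z_3).
ord(0) = 1 and ord(1) = 3, so |⟨(0,1)⟩| = lcm(1, 3) = 3.

3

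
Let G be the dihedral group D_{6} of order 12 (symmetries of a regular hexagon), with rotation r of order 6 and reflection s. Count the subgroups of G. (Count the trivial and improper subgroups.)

|G| = 12, so by Lagrange every subgroup order divides 12. Divisors: 1, 2, 3, 4, 6, 12.
Subgroups by order — order 1: 1; order 2: 7; order 3: 1; order 4: 3; order 6: 3; order 12: 1.
Total: 1 + 7 + 1 + 3 + 3 + 1 = 16.

16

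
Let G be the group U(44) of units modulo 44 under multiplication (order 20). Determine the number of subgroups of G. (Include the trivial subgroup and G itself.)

10

|G| = 20, so by Lagrange every subgroup order divides 20. Divisors: 1, 2, 4, 5, 10, 20.
Subgroups by order — order 1: 1; order 2: 3; order 4: 1; order 5: 1; order 10: 3; order 20: 1.
Total: 1 + 3 + 1 + 1 + 3 + 1 = 10.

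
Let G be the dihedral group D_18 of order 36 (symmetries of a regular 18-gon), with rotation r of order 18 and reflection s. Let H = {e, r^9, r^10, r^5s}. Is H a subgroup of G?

r^10 ∈ H but its inverse r^8 ∉ H, so H is not a subgroup.

No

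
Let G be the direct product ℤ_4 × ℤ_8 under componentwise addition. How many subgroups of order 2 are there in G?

3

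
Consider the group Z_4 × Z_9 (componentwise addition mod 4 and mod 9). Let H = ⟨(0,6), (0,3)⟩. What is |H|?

|⟨(0,6)⟩| = 3 and |⟨(0,3)⟩| = 3, so |H| is a multiple of lcm(3, 3) = 3 and divides |G| = 36.
Closing under the operation: H = {(0,0), (0,3), (0,6)}, so |H| = 3.

3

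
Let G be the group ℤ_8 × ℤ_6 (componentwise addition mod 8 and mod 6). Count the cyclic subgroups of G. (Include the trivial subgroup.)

16

Each element a generates a cyclic subgroup ⟨a⟩; distinct elements may generate the same one (a cyclic group of order d has φ(d) generators).
Cyclic subgroups by order — order 1: 1; order 2: 3; order 3: 1; order 4: 2; order 6: 3; order 8: 2; order 12: 2; order 24: 2.
Total: 16.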